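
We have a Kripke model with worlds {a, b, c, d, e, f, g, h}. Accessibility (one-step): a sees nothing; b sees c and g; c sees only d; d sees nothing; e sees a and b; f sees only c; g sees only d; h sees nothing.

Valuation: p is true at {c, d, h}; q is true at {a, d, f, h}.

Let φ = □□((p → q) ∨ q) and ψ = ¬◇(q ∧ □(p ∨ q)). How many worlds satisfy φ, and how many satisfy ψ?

7 and 5

For □□((p → q) ∨ q):
a: no successors, so □□((p → q) ∨ q) holds vacuously. ✓
b: successors {c, g}; □((p → q) ∨ q) there: c:T, g:T. ✓
c: successors {d}; □((p → q) ∨ q) there: d:T. ✓
d: no successors, so □□((p → q) ∨ q) holds vacuously. ✓
e: successors {a, b}; □((p → q) ∨ q) there: a:T, b:F. ✗
f: successors {c}; □((p → q) ∨ q) there: c:T. ✓
g: successors {d}; □((p → q) ∨ q) there: d:T. ✓
h: no successors, so □□((p → q) ∨ q) holds vacuously. ✓
— 7 worlds.
For ¬◇(q ∧ □(p ∨ q)):
a: ◇(q ∧ □(p ∨ q)) is F. ✓
b: ◇(q ∧ □(p ∨ q)) is F. ✓
c: ◇(q ∧ □(p ∨ q)) is T. ✗
d: ◇(q ∧ □(p ∨ q)) is F. ✓
e: ◇(q ∧ □(p ∨ q)) is T. ✗
f: ◇(q ∧ □(p ∨ q)) is F. ✓
g: ◇(q ∧ □(p ∨ q)) is T. ✗
h: ◇(q ∧ □(p ∨ q)) is F. ✓
— 5 worlds.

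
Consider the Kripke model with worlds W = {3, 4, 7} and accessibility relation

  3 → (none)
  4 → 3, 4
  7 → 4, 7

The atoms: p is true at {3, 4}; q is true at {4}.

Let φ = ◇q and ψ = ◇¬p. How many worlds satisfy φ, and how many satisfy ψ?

For ◇q:
3: no successors, so ◇q fails. ✗
4: successors {3, 4}; q there: 3:F, 4:T. ✓
7: successors {4, 7}; q there: 4:T, 7:F. ✓
— 2 worlds.
For ◇¬p:
3: no successors, so ◇¬p fails. ✗
4: successors {3, 4}; ¬p there: 3:F, 4:F. ✗
7: successors {4, 7}; ¬p there: 4:F, 7:T. ✓
— 1 world.

2 and 1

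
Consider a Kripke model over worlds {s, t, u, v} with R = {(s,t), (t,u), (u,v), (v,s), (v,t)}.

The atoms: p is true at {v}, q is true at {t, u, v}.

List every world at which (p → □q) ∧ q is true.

{t, u}

s: p → □q is T, q is F. ✗
t: p → □q is T, q is T. ✓
u: p → □q is T, q is T. ✓
v: p → □q is F, q is T. ✗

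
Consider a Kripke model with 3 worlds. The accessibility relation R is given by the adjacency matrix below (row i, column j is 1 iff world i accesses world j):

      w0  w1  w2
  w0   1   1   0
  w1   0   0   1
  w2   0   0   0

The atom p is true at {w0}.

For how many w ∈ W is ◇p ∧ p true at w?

1

w0: ◇p is T, p is T. ✓
w1: ◇p is F, p is F. ✗
w2: ◇p is F, p is F. ✗
Satisfying worlds: {w0}.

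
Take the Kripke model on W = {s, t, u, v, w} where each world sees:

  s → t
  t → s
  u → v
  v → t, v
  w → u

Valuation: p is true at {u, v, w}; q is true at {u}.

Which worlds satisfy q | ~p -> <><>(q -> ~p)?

{s, t, u, v, w}

s: q | ~p is T, <><>(q -> ~p) is T. ✓
t: q | ~p is T, <><>(q -> ~p) is T. ✓
u: q | ~p is T, <><>(q -> ~p) is T. ✓
v: q | ~p is F, <><>(q -> ~p) is T. ✓
w: q | ~p is F, <><>(q -> ~p) is T. ✓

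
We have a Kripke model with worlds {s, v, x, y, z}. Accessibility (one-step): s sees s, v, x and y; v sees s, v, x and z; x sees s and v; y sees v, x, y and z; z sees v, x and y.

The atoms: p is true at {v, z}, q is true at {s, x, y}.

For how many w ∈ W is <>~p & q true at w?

3

s: <>~p is T, q is T. ✓
v: <>~p is T, q is F. ✗
x: <>~p is T, q is T. ✓
y: <>~p is T, q is T. ✓
z: <>~p is T, q is F. ✗
Satisfying worlds: {s, x, y}.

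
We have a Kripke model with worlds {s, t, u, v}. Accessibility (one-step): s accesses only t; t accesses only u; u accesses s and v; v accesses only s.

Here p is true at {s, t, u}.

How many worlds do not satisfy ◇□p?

s: successors {t}; □p there: t:T. ✓
t: successors {u}; □p there: u:F. ✗
u: successors {s, v}; □p there: s:T, v:T. ✓
v: successors {s}; □p there: s:T. ✓
Satisfying worlds: {s, u, v}.
So ◇□p fails at the other 1 world.

1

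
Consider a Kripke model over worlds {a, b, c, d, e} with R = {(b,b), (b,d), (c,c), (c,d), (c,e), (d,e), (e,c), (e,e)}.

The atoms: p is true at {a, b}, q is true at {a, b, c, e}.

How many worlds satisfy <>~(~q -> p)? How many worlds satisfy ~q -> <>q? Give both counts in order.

For <>~(~q -> p):
a: no successors, so <>~(~q -> p) fails. ✗
b: successors {b, d}; ~(~q -> p) there: b:F, d:T. ✓
c: successors {c, d, e}; ~(~q -> p) there: c:F, d:T, e:F. ✓
d: successors {e}; ~(~q -> p) there: e:F. ✗
e: successors {c, e}; ~(~q -> p) there: c:F, e:F. ✗
— 2 worlds.
For ~q -> <>q:
a: ~q is F, <>q is F. ✓
b: ~q is F, <>q is T. ✓
c: ~q is F, <>q is T. ✓
d: ~q is T, <>q is T. ✓
e: ~q is F, <>q is T. ✓
— 5 worlds.

2 and 5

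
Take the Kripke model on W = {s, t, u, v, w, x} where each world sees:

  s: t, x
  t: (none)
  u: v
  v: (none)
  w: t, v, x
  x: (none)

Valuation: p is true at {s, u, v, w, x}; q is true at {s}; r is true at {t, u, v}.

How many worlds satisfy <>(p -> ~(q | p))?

2

s: successors {t, x}; p -> ~(q | p) there: t:T, x:F. ✓
t: no successors, so <>(p -> ~(q | p)) fails. ✗
u: successors {v}; p -> ~(q | p) there: v:F. ✗
v: no successors, so <>(p -> ~(q | p)) fails. ✗
w: successors {t, v, x}; p -> ~(q | p) there: t:T, v:F, x:F. ✓
x: no successors, so <>(p -> ~(q | p)) fails. ✗
Satisfying worlds: {s, w}.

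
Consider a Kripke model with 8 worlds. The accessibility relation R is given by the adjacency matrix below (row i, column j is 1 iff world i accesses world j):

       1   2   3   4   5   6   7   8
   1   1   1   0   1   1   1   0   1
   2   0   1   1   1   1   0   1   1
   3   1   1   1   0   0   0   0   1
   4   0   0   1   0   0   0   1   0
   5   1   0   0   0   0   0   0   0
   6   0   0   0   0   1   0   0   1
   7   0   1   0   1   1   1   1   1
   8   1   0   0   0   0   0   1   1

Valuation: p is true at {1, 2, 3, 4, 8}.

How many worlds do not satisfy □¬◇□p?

7

1: successors {1, 2, 4, 5, 6, 8}; ¬◇□p there: 1:F, 2:F, 4:F, 5:T, 6:F, 8:T. ✗
2: successors {2, 3, 4, 5, 7, 8}; ¬◇□p there: 2:F, 3:F, 4:F, 5:T, 7:F, 8:T. ✗
3: successors {1, 2, 3, 8}; ¬◇□p there: 1:F, 2:F, 3:F, 8:T. ✗
4: successors {3, 7}; ¬◇□p there: 3:F, 7:F. ✗
5: successors {1}; ¬◇□p there: 1:F. ✗
6: successors {5, 8}; ¬◇□p there: 5:T, 8:T. ✓
7: successors {2, 4, 5, 6, 7, 8}; ¬◇□p there: 2:F, 4:F, 5:T, 6:F, 7:F, 8:T. ✗
8: successors {1, 7, 8}; ¬◇□p there: 1:F, 7:F, 8:T. ✗
Satisfying worlds: {6}.
So □¬◇□p fails at the other 7 worlds.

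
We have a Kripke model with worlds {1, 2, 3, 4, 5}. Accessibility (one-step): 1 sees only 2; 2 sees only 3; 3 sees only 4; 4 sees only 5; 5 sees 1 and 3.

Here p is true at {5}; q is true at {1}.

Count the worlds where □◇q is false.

1: successors {2}; ◇q there: 2:F. ✗
2: successors {3}; ◇q there: 3:F. ✗
3: successors {4}; ◇q there: 4:F. ✗
4: successors {5}; ◇q there: 5:T. ✓
5: successors {1, 3}; ◇q there: 1:F, 3:F. ✗
Satisfying worlds: {4}.
So □◇q fails at the other 4 worlds.

4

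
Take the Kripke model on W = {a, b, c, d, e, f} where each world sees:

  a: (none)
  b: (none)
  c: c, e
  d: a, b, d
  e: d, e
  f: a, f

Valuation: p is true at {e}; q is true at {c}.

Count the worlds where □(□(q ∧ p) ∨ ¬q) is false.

1

a: no successors, so □(□(q ∧ p) ∨ ¬q) holds vacuously. ✓
b: no successors, so □(□(q ∧ p) ∨ ¬q) holds vacuously. ✓
c: successors {c, e}; □(q ∧ p) ∨ ¬q there: c:F, e:T. ✗
d: successors {a, b, d}; □(q ∧ p) ∨ ¬q there: a:T, b:T, d:T. ✓
e: successors {d, e}; □(q ∧ p) ∨ ¬q there: d:T, e:T. ✓
f: successors {a, f}; □(q ∧ p) ∨ ¬q there: a:T, f:T. ✓
Satisfying worlds: {a, b, d, e, f}.
So □(□(q ∧ p) ∨ ¬q) fails at the other 1 world.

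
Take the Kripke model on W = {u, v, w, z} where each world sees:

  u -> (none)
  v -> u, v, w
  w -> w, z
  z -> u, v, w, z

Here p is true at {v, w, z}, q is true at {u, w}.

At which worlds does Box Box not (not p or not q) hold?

{u}

u: no successors, so Box Box not (not p or not q) holds vacuously. ✓
v: successors {u, v, w}; Box not (not p or not q) there: u:T, v:F, w:F. ✗
w: successors {w, z}; Box not (not p or not q) there: w:F, z:F. ✗
z: successors {u, v, w, z}; Box not (not p or not q) there: u:T, v:F, w:F, z:F. ✗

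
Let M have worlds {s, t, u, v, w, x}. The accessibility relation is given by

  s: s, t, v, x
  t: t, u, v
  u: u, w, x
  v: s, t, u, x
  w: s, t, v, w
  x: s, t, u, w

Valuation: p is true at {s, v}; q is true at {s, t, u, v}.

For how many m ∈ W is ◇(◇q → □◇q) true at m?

s: successors {s, t, v, x}; ◇q → □◇q there: s:T, t:T, v:T, x:T. ✓
t: successors {t, u, v}; ◇q → □◇q there: t:T, u:T, v:T. ✓
u: successors {u, w, x}; ◇q → □◇q there: u:T, w:T, x:T. ✓
v: successors {s, t, u, x}; ◇q → □◇q there: s:T, t:T, u:T, x:T. ✓
w: successors {s, t, v, w}; ◇q → □◇q there: s:T, t:T, v:T, w:T. ✓
x: successors {s, t, u, w}; ◇q → □◇q there: s:T, t:T, u:T, w:T. ✓
Satisfying worlds: {s, t, u, v, w, x}.

6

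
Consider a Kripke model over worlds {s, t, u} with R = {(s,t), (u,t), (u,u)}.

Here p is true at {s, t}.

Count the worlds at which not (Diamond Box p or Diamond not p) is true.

s: Diamond Box p or Diamond not p is T. ✗
t: Diamond Box p or Diamond not p is F. ✓
u: Diamond Box p or Diamond not p is T. ✗
Satisfying worlds: {t}.

1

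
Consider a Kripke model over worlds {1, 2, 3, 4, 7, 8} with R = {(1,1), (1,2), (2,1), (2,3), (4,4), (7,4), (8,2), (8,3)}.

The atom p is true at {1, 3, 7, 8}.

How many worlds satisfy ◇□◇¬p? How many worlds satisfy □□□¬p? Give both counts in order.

For ◇□◇¬p:
1: successors {1, 2}; □◇¬p there: 1:F, 2:F. ✗
2: successors {1, 3}; □◇¬p there: 1:F, 3:T. ✓
3: no successors, so ◇□◇¬p fails. ✗
4: successors {4}; □◇¬p there: 4:T. ✓
7: successors {4}; □◇¬p there: 4:T. ✓
8: successors {2, 3}; □◇¬p there: 2:F, 3:T. ✓
— 4 worlds.
For □□□¬p:
1: successors {1, 2}; □□¬p there: 1:F, 2:F. ✗
2: successors {1, 3}; □□¬p there: 1:F, 3:T. ✗
3: no successors, so □□□¬p holds vacuously. ✓
4: successors {4}; □□¬p there: 4:T. ✓
7: successors {4}; □□¬p there: 4:T. ✓
8: successors {2, 3}; □□¬p there: 2:F, 3:T. ✗
— 3 worlds.

4 and 3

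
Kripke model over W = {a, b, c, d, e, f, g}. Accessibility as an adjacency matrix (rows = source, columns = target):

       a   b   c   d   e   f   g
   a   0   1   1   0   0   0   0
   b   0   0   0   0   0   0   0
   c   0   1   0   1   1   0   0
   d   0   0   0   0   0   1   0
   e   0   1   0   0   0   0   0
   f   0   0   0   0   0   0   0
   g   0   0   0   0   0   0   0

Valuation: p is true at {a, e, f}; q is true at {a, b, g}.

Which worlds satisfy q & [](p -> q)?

a: q is T, [](p -> q) is T. ✓
b: q is T, [](p -> q) is T. ✓
c: q is F, [](p -> q) is F. ✗
d: q is F, [](p -> q) is F. ✗
e: q is F, [](p -> q) is T. ✗
f: q is F, [](p -> q) is T. ✗
g: q is T, [](p -> q) is T. ✓

{a, b, g}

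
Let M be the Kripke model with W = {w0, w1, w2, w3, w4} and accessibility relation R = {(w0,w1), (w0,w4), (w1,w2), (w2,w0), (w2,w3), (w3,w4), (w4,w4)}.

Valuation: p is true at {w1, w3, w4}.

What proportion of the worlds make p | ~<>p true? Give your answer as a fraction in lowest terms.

3/5

w0: p is F, ~<>p is F. ✗
w1: p is T, ~<>p is T. ✓
w2: p is F, ~<>p is F. ✗
w3: p is T, ~<>p is F. ✓
w4: p is T, ~<>p is F. ✓
That's 3 of 5 worlds, so 3/5.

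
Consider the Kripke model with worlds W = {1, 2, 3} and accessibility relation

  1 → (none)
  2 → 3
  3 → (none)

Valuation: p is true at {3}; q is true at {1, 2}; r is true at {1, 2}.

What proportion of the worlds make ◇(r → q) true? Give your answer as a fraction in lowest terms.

1/3

1: no successors, so ◇(r → q) fails. ✗
2: successors {3}; r → q there: 3:T. ✓
3: no successors, so ◇(r → q) fails. ✗
That's 1 of 3 worlds, so 1/3.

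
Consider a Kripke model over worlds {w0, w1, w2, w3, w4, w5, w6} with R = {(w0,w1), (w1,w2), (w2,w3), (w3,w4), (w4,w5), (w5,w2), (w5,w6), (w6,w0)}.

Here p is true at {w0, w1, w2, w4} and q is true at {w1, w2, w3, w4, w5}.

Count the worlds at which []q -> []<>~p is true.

w0: []q is T, []<>~p is F. ✗
w1: []q is T, []<>~p is T. ✓
w2: []q is T, []<>~p is F. ✗
w3: []q is T, []<>~p is T. ✓
w4: []q is T, []<>~p is T. ✓
w5: []q is F, []<>~p is F. ✓
w6: []q is F, []<>~p is F. ✓
Satisfying worlds: {w1, w3, w4, w5, w6}.

5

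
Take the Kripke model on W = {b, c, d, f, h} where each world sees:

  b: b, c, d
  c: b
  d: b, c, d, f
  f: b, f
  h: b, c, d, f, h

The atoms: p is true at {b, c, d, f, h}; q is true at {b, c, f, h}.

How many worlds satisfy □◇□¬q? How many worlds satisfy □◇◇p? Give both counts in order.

0 and 5

For □◇□¬q:
b: successors {b, c, d}; ◇□¬q there: b:F, c:F, d:F. ✗
c: successors {b}; ◇□¬q there: b:F. ✗
d: successors {b, c, d, f}; ◇□¬q there: b:F, c:F, d:F, f:F. ✗
f: successors {b, f}; ◇□¬q there: b:F, f:F. ✗
h: successors {b, c, d, f, h}; ◇□¬q there: b:F, c:F, d:F, f:F, h:F. ✗
— 0 worlds.
For □◇◇p:
b: successors {b, c, d}; ◇◇p there: b:T, c:T, d:T. ✓
c: successors {b}; ◇◇p there: b:T. ✓
d: successors {b, c, d, f}; ◇◇p there: b:T, c:T, d:T, f:T. ✓
f: successors {b, f}; ◇◇p there: b:T, f:T. ✓
h: successors {b, c, d, f, h}; ◇◇p there: b:T, c:T, d:T, f:T, h:T. ✓
— 5 worlds.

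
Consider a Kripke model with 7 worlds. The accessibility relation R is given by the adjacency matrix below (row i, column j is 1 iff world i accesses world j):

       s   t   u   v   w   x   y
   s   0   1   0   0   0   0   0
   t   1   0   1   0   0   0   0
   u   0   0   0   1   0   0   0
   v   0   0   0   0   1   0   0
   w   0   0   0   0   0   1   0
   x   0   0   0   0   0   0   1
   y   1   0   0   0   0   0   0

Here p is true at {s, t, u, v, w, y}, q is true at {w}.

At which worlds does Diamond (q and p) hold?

{v}

s: successors {t}; q and p there: t:F. ✗
t: successors {s, u}; q and p there: s:F, u:F. ✗
u: successors {v}; q and p there: v:F. ✗
v: successors {w}; q and p there: w:T. ✓
w: successors {x}; q and p there: x:F. ✗
x: successors {y}; q and p there: y:F. ✗
y: successors {s}; q and p there: s:F. ✗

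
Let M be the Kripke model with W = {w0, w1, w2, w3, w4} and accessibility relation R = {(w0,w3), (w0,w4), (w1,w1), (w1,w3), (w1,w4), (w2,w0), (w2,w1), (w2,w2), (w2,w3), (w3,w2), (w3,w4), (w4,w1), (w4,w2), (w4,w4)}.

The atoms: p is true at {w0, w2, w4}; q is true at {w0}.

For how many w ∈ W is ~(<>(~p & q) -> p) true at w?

w0: <>(~p & q) -> p is T. ✗
w1: <>(~p & q) -> p is T. ✗
w2: <>(~p & q) -> p is T. ✗
w3: <>(~p & q) -> p is T. ✗
w4: <>(~p & q) -> p is T. ✗
Satisfying worlds: ∅.

0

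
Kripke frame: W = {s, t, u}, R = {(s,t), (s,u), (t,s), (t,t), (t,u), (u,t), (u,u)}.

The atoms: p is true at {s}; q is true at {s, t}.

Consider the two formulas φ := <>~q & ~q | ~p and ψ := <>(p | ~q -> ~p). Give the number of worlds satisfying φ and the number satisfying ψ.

2 and 3

For <>~q & ~q | ~p:
s: <>~q & ~q is F, ~p is F. ✗
t: <>~q & ~q is F, ~p is T. ✓
u: <>~q & ~q is T, ~p is T. ✓
— 2 worlds.
For <>(p | ~q -> ~p):
s: successors {t, u}; p | ~q -> ~p there: t:T, u:T. ✓
t: successors {s, t, u}; p | ~q -> ~p there: s:F, t:T, u:T. ✓
u: successors {t, u}; p | ~q -> ~p there: t:T, u:T. ✓
— 3 worlds.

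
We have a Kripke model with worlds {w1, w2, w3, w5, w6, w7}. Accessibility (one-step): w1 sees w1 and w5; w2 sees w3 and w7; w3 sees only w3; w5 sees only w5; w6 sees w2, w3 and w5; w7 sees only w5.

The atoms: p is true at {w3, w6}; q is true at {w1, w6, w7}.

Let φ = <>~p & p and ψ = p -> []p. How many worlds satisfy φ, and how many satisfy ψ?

For <>~p & p:
w1: <>~p is T, p is F. ✗
w2: <>~p is T, p is F. ✗
w3: <>~p is F, p is T. ✗
w5: <>~p is T, p is F. ✗
w6: <>~p is T, p is T. ✓
w7: <>~p is T, p is F. ✗
— 1 world.
For p -> []p:
w1: p is F, []p is F. ✓
w2: p is F, []p is F. ✓
w3: p is T, []p is T. ✓
w5: p is F, []p is F. ✓
w6: p is T, []p is F. ✗
w7: p is F, []p is F. ✓
— 5 worlds.

1 and 5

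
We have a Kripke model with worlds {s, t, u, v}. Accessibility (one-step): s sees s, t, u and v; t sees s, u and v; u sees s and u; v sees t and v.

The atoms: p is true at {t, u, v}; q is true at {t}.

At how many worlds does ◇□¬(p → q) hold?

s: successors {s, t, u, v}; □¬(p → q) there: s:F, t:F, u:F, v:F. ✗
t: successors {s, u, v}; □¬(p → q) there: s:F, u:F, v:F. ✗
u: successors {s, u}; □¬(p → q) there: s:F, u:F. ✗
v: successors {t, v}; □¬(p → q) there: t:F, v:F. ✗
Satisfying worlds: ∅.

0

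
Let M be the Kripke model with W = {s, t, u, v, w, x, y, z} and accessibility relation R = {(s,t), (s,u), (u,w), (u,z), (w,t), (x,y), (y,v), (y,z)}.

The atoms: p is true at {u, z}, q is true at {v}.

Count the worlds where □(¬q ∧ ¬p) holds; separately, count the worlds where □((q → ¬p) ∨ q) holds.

For □(¬q ∧ ¬p):
s: successors {t, u}; ¬q ∧ ¬p there: t:T, u:F. ✗
t: no successors, so □(¬q ∧ ¬p) holds vacuously. ✓
u: successors {w, z}; ¬q ∧ ¬p there: w:T, z:F. ✗
v: no successors, so □(¬q ∧ ¬p) holds vacuously. ✓
w: successors {t}; ¬q ∧ ¬p there: t:T. ✓
x: successors {y}; ¬q ∧ ¬p there: y:T. ✓
y: successors {v, z}; ¬q ∧ ¬p there: v:F, z:F. ✗
z: no successors, so □(¬q ∧ ¬p) holds vacuously. ✓
— 5 worlds.
For □((q → ¬p) ∨ q):
s: successors {t, u}; (q → ¬p) ∨ q there: t:T, u:T. ✓
t: no successors, so □((q → ¬p) ∨ q) holds vacuously. ✓
u: successors {w, z}; (q → ¬p) ∨ q there: w:T, z:T. ✓
v: no successors, so □((q → ¬p) ∨ q) holds vacuously. ✓
w: successors {t}; (q → ¬p) ∨ q there: t:T. ✓
x: successors {y}; (q → ¬p) ∨ q there: y:T. ✓
y: successors {v, z}; (q → ¬p) ∨ q there: v:T, z:T. ✓
z: no successors, so □((q → ¬p) ∨ q) holds vacuously. ✓
— 8 worlds.

5 and 8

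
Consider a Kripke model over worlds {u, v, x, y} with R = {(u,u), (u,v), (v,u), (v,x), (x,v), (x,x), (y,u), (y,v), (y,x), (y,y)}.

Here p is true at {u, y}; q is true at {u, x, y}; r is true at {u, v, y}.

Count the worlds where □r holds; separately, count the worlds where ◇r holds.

For □r:
u: successors {u, v}; r there: u:T, v:T. ✓
v: successors {u, x}; r there: u:T, x:F. ✗
x: successors {v, x}; r there: v:T, x:F. ✗
y: successors {u, v, x, y}; r there: u:T, v:T, x:F, y:T. ✗
— 1 world.
For ◇r:
u: successors {u, v}; r there: u:T, v:T. ✓
v: successors {u, x}; r there: u:T, x:F. ✓
x: successors {v, x}; r there: v:T, x:F. ✓
y: successors {u, v, x, y}; r there: u:T, v:T, x:F, y:T. ✓
— 4 worlds.

1 and 4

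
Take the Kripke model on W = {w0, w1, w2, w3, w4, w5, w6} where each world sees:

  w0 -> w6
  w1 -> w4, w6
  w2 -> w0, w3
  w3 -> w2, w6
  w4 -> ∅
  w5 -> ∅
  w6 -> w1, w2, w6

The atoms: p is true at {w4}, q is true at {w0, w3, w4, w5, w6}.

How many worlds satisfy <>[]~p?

w0: successors {w6}; []~p there: w6:T. ✓
w1: successors {w4, w6}; []~p there: w4:T, w6:T. ✓
w2: successors {w0, w3}; []~p there: w0:T, w3:T. ✓
w3: successors {w2, w6}; []~p there: w2:T, w6:T. ✓
w4: no successors, so <>[]~p fails. ✗
w5: no successors, so <>[]~p fails. ✗
w6: successors {w1, w2, w6}; []~p there: w1:F, w2:T, w6:T. ✓
Satisfying worlds: {w0, w1, w2, w3, w6}.

5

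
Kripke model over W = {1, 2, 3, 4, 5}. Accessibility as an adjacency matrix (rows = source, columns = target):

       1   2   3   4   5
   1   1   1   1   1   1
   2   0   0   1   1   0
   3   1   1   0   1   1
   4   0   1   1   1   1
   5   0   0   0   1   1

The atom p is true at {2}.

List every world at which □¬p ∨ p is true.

1: □¬p is F, p is F. ✗
2: □¬p is T, p is T. ✓
3: □¬p is F, p is F. ✗
4: □¬p is F, p is F. ✗
5: □¬p is T, p is F. ✓

{2, 5}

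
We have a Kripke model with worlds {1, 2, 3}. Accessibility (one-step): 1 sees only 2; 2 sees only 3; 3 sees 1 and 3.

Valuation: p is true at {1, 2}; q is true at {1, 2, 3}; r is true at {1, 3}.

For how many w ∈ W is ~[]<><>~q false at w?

0

1: []<><>~q is F. ✓
2: []<><>~q is F. ✓
3: []<><>~q is F. ✓
Satisfying worlds: {1, 2, 3}.
So ~[]<><>~q fails at the other 0 worlds.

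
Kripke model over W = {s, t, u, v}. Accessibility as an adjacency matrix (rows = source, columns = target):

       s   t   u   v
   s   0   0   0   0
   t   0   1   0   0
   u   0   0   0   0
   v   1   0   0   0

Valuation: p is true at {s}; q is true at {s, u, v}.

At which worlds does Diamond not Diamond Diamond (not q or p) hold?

s: no successors, so Diamond not Diamond Diamond (not q or p) fails. ✗
t: successors {t}; not Diamond Diamond (not q or p) there: t:F. ✗
u: no successors, so Diamond not Diamond Diamond (not q or p) fails. ✗
v: successors {s}; not Diamond Diamond (not q or p) there: s:T. ✓

{v}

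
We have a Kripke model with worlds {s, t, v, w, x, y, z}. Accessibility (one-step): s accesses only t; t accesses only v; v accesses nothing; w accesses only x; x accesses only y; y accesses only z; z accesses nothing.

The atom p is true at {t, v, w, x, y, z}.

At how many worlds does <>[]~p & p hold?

s: <>[]~p is F, p is F. ✗
t: <>[]~p is T, p is T. ✓
v: <>[]~p is F, p is T. ✗
w: <>[]~p is F, p is T. ✗
x: <>[]~p is F, p is T. ✗
y: <>[]~p is T, p is T. ✓
z: <>[]~p is F, p is T. ✗
Satisfying worlds: {t, y}.

2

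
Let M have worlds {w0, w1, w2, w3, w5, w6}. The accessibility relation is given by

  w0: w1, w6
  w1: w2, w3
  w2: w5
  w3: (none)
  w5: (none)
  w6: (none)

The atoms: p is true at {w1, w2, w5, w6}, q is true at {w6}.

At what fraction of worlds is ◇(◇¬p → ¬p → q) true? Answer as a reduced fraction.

w0: successors {w1, w6}; ◇¬p → ¬p → q there: w1:T, w6:T. ✓
w1: successors {w2, w3}; ◇¬p → ¬p → q there: w2:T, w3:T. ✓
w2: successors {w5}; ◇¬p → ¬p → q there: w5:T. ✓
w3: no successors, so ◇(◇¬p → ¬p → q) fails. ✗
w5: no successors, so ◇(◇¬p → ¬p → q) fails. ✗
w6: no successors, so ◇(◇¬p → ¬p → q) fails. ✗
That's 3 of 6 worlds, so 3/6 = 1/2.

1/2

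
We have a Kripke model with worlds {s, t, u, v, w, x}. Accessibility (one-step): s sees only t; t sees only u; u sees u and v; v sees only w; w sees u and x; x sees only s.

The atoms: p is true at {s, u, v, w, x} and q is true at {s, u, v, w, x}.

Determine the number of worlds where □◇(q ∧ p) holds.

5

s: successors {t}; ◇(q ∧ p) there: t:T. ✓
t: successors {u}; ◇(q ∧ p) there: u:T. ✓
u: successors {u, v}; ◇(q ∧ p) there: u:T, v:T. ✓
v: successors {w}; ◇(q ∧ p) there: w:T. ✓
w: successors {u, x}; ◇(q ∧ p) there: u:T, x:T. ✓
x: successors {s}; ◇(q ∧ p) there: s:F. ✗
Satisfying worlds: {s, t, u, v, w}.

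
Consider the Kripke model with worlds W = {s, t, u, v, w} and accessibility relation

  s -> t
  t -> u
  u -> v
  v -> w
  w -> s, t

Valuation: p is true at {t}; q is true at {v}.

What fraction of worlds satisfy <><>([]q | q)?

s: successors {t}; <>([]q | q) there: t:T. ✓
t: successors {u}; <>([]q | q) there: u:T. ✓
u: successors {v}; <>([]q | q) there: v:F. ✗
v: successors {w}; <>([]q | q) there: w:F. ✗
w: successors {s, t}; <>([]q | q) there: s:F, t:T. ✓
That's 3 of 5 worlds, so 3/5.

3/5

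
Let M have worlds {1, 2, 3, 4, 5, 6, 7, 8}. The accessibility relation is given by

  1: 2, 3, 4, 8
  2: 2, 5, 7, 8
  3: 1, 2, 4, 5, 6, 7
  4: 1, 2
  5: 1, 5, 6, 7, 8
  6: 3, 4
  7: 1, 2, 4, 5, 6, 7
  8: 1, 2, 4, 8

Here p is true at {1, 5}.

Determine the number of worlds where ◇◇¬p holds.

8

1: successors {2, 3, 4, 8}; ◇¬p there: 2:T, 3:T, 4:T, 8:T. ✓
2: successors {2, 5, 7, 8}; ◇¬p there: 2:T, 5:T, 7:T, 8:T. ✓
3: successors {1, 2, 4, 5, 6, 7}; ◇¬p there: 1:T, 2:T, 4:T, 5:T, 6:T, 7:T. ✓
4: successors {1, 2}; ◇¬p there: 1:T, 2:T. ✓
5: successors {1, 5, 6, 7, 8}; ◇¬p there: 1:T, 5:T, 6:T, 7:T, 8:T. ✓
6: successors {3, 4}; ◇¬p there: 3:T, 4:T. ✓
7: successors {1, 2, 4, 5, 6, 7}; ◇¬p there: 1:T, 2:T, 4:T, 5:T, 6:T, 7:T. ✓
8: successors {1, 2, 4, 8}; ◇¬p there: 1:T, 2:T, 4:T, 8:T. ✓
Satisfying worlds: {1, 2, 3, 4, 5, 6, 7, 8}.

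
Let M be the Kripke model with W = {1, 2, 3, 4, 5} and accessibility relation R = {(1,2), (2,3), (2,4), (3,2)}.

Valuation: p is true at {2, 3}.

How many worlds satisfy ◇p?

1: successors {2}; p there: 2:T. ✓
2: successors {3, 4}; p there: 3:T, 4:F. ✓
3: successors {2}; p there: 2:T. ✓
4: no successors, so ◇p fails. ✗
5: no successors, so ◇p fails. ✗
Satisfying worlds: {1, 2, 3}.

3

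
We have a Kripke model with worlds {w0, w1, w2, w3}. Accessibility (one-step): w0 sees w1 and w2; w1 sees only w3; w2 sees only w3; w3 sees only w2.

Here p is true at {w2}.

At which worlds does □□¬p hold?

w0: successors {w1, w2}; □¬p there: w1:T, w2:T. ✓
w1: successors {w3}; □¬p there: w3:F. ✗
w2: successors {w3}; □¬p there: w3:F. ✗
w3: successors {w2}; □¬p there: w2:T. ✓

{w0, w3}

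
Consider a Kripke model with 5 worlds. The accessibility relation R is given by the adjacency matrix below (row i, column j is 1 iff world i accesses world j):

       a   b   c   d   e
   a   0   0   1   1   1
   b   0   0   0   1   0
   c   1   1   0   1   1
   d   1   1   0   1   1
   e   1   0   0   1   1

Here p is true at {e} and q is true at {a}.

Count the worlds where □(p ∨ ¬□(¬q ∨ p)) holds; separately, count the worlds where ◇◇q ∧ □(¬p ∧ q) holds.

For □(p ∨ ¬□(¬q ∨ p)):
a: successors {c, d, e}; p ∨ ¬□(¬q ∨ p) there: c:T, d:T, e:T. ✓
b: successors {d}; p ∨ ¬□(¬q ∨ p) there: d:T. ✓
c: successors {a, b, d, e}; p ∨ ¬□(¬q ∨ p) there: a:F, b:F, d:T, e:T. ✗
d: successors {a, b, d, e}; p ∨ ¬□(¬q ∨ p) there: a:F, b:F, d:T, e:T. ✗
e: successors {a, d, e}; p ∨ ¬□(¬q ∨ p) there: a:F, d:T, e:T. ✗
— 2 worlds.
For ◇◇q ∧ □(¬p ∧ q):
a: ◇◇q is T, □(¬p ∧ q) is F. ✗
b: ◇◇q is T, □(¬p ∧ q) is F. ✗
c: ◇◇q is T, □(¬p ∧ q) is F. ✗
d: ◇◇q is T, □(¬p ∧ q) is F. ✗
e: ◇◇q is T, □(¬p ∧ q) is F. ✗
— 0 worlds.

2 and 0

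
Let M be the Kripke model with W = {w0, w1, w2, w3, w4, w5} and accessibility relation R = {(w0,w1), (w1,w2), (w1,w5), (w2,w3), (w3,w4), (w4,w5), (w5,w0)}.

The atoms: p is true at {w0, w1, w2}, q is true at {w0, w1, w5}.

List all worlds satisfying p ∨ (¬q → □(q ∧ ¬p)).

w0: p is T, ¬q → □(q ∧ ¬p) is T. ✓
w1: p is T, ¬q → □(q ∧ ¬p) is T. ✓
w2: p is T, ¬q → □(q ∧ ¬p) is F. ✓
w3: p is F, ¬q → □(q ∧ ¬p) is F. ✗
w4: p is F, ¬q → □(q ∧ ¬p) is T. ✓
w5: p is F, ¬q → □(q ∧ ¬p) is T. ✓

{w0, w1, w2, w4, w5}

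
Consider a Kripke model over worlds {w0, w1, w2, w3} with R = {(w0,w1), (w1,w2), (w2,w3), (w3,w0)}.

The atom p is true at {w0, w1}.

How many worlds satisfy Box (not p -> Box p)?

w0: successors {w1}; not p -> Box p there: w1:T. ✓
w1: successors {w2}; not p -> Box p there: w2:F. ✗
w2: successors {w3}; not p -> Box p there: w3:T. ✓
w3: successors {w0}; not p -> Box p there: w0:T. ✓
Satisfying worlds: {w0, w2, w3}.

3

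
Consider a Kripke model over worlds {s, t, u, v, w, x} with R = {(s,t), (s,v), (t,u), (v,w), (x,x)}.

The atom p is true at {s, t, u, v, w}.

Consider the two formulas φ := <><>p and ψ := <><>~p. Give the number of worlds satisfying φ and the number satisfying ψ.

1 and 1

For <><>p:
s: successors {t, v}; <>p there: t:T, v:T. ✓
t: successors {u}; <>p there: u:F. ✗
u: no successors, so <><>p fails. ✗
v: successors {w}; <>p there: w:F. ✗
w: no successors, so <><>p fails. ✗
x: successors {x}; <>p there: x:F. ✗
— 1 world.
For <><>~p:
s: successors {t, v}; <>~p there: t:F, v:F. ✗
t: successors {u}; <>~p there: u:F. ✗
u: no successors, so <><>~p fails. ✗
v: successors {w}; <>~p there: w:F. ✗
w: no successors, so <><>~p fails. ✗
x: successors {x}; <>~p there: x:T. ✓
— 1 world.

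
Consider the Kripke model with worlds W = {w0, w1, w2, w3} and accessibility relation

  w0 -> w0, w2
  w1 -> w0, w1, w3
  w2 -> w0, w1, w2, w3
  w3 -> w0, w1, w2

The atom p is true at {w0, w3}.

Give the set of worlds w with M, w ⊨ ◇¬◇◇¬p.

w0: successors {w0, w2}; ¬◇◇¬p there: w0:F, w2:F. ✗
w1: successors {w0, w1, w3}; ¬◇◇¬p there: w0:F, w1:F, w3:F. ✗
w2: successors {w0, w1, w2, w3}; ¬◇◇¬p there: w0:F, w1:F, w2:F, w3:F. ✗
w3: successors {w0, w1, w2}; ¬◇◇¬p there: w0:F, w1:F, w2:F. ✗

∅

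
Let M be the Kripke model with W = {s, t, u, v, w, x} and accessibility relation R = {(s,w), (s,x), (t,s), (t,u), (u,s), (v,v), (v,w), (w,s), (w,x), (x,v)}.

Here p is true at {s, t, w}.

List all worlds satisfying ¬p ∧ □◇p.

s: ¬p is F, □◇p is F. ✗
t: ¬p is F, □◇p is T. ✗
u: ¬p is T, □◇p is T. ✓
v: ¬p is T, □◇p is T. ✓
w: ¬p is F, □◇p is F. ✗
x: ¬p is T, □◇p is T. ✓

{u, v, x}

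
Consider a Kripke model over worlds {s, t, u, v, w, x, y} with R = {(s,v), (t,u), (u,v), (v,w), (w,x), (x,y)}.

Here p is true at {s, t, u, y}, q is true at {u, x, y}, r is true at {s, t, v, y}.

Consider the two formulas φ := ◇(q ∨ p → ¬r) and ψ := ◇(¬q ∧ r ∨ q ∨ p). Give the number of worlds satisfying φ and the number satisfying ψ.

For ◇(q ∨ p → ¬r):
s: successors {v}; q ∨ p → ¬r there: v:T. ✓
t: successors {u}; q ∨ p → ¬r there: u:T. ✓
u: successors {v}; q ∨ p → ¬r there: v:T. ✓
v: successors {w}; q ∨ p → ¬r there: w:T. ✓
w: successors {x}; q ∨ p → ¬r there: x:T. ✓
x: successors {y}; q ∨ p → ¬r there: y:F. ✗
y: no successors, so ◇(q ∨ p → ¬r) fails. ✗
— 5 worlds.
For ◇(¬q ∧ r ∨ q ∨ p):
s: successors {v}; ¬q ∧ r ∨ q ∨ p there: v:T. ✓
t: successors {u}; ¬q ∧ r ∨ q ∨ p there: u:T. ✓
u: successors {v}; ¬q ∧ r ∨ q ∨ p there: v:T. ✓
v: successors {w}; ¬q ∧ r ∨ q ∨ p there: w:F. ✗
w: successors {x}; ¬q ∧ r ∨ q ∨ p there: x:T. ✓
x: successors {y}; ¬q ∧ r ∨ q ∨ p there: y:T. ✓
y: no successors, so ◇(¬q ∧ r ∨ q ∨ p) fails. ✗
— 5 worlds.

5 and 5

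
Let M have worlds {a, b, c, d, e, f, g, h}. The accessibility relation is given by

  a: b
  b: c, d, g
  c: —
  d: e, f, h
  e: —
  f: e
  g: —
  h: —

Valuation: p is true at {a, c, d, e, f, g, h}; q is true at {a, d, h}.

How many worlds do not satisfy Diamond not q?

4

a: successors {b}; not q there: b:T. ✓
b: successors {c, d, g}; not q there: c:T, d:F, g:T. ✓
c: no successors, so Diamond not q fails. ✗
d: successors {e, f, h}; not q there: e:T, f:T, h:F. ✓
e: no successors, so Diamond not q fails. ✗
f: successors {e}; not q there: e:T. ✓
g: no successors, so Diamond not q fails. ✗
h: no successors, so Diamond not q fails. ✗
Satisfying worlds: {a, b, d, f}.
So Diamond not q fails at the other 4 worlds.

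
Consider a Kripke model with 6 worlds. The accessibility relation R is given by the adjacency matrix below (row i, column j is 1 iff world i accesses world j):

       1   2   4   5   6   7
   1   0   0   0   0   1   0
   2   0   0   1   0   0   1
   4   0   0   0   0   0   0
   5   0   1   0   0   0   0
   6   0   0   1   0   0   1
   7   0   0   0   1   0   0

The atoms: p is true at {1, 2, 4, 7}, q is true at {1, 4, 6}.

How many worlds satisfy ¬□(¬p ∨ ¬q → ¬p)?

1: □(¬p ∨ ¬q → ¬p) is T. ✗
2: □(¬p ∨ ¬q → ¬p) is F. ✓
4: □(¬p ∨ ¬q → ¬p) is T. ✗
5: □(¬p ∨ ¬q → ¬p) is F. ✓
6: □(¬p ∨ ¬q → ¬p) is F. ✓
7: □(¬p ∨ ¬q → ¬p) is T. ✗
Satisfying worlds: {2, 5, 6}.

3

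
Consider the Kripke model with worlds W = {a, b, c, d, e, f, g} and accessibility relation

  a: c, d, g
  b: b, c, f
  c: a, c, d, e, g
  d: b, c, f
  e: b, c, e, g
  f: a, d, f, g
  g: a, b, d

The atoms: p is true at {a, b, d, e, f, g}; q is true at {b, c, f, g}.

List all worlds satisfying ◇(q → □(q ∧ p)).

{a, c, e, f, g}

a: successors {c, d, g}; q → □(q ∧ p) there: c:F, d:T, g:F. ✓
b: successors {b, c, f}; q → □(q ∧ p) there: b:F, c:F, f:F. ✗
c: successors {a, c, d, e, g}; q → □(q ∧ p) there: a:T, c:F, d:T, e:T, g:F. ✓
d: successors {b, c, f}; q → □(q ∧ p) there: b:F, c:F, f:F. ✗
e: successors {b, c, e, g}; q → □(q ∧ p) there: b:F, c:F, e:T, g:F. ✓
f: successors {a, d, f, g}; q → □(q ∧ p) there: a:T, d:T, f:F, g:F. ✓
g: successors {a, b, d}; q → □(q ∧ p) there: a:T, b:F, d:T. ✓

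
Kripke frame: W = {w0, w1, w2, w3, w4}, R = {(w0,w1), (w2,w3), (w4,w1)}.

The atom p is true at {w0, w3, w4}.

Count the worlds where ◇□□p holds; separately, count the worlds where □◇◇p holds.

For ◇□□p:
w0: successors {w1}; □□p there: w1:T. ✓
w1: no successors, so ◇□□p fails. ✗
w2: successors {w3}; □□p there: w3:T. ✓
w3: no successors, so ◇□□p fails. ✗
w4: successors {w1}; □□p there: w1:T. ✓
— 3 worlds.
For □◇◇p:
w0: successors {w1}; ◇◇p there: w1:F. ✗
w1: no successors, so □◇◇p holds vacuously. ✓
w2: successors {w3}; ◇◇p there: w3:F. ✗
w3: no successors, so □◇◇p holds vacuously. ✓
w4: successors {w1}; ◇◇p there: w1:F. ✗
— 2 worlds.

3 and 2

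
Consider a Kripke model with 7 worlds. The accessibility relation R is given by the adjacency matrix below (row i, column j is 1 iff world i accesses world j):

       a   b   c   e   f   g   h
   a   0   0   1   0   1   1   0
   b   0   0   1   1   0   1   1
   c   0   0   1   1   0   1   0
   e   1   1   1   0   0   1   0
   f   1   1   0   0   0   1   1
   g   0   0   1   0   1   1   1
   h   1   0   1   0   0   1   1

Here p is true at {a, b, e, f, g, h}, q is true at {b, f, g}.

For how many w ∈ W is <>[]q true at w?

0

a: successors {c, f, g}; []q there: c:F, f:F, g:F. ✗
b: successors {c, e, g, h}; []q there: c:F, e:F, g:F, h:F. ✗
c: successors {c, e, g}; []q there: c:F, e:F, g:F. ✗
e: successors {a, b, c, g}; []q there: a:F, b:F, c:F, g:F. ✗
f: successors {a, b, g, h}; []q there: a:F, b:F, g:F, h:F. ✗
g: successors {c, f, g, h}; []q there: c:F, f:F, g:F, h:F. ✗
h: successors {a, c, g, h}; []q there: a:F, c:F, g:F, h:F. ✗
Satisfying worlds: ∅.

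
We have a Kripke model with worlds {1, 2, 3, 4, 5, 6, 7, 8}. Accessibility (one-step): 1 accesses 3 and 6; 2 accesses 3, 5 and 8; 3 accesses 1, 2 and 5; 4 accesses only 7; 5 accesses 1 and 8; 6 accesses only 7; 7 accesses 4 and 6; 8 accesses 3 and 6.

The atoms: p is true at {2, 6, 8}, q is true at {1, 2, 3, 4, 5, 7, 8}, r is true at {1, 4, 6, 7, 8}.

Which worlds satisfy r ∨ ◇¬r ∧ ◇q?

1: r is T, ◇¬r ∧ ◇q is T. ✓
2: r is F, ◇¬r ∧ ◇q is T. ✓
3: r is F, ◇¬r ∧ ◇q is T. ✓
4: r is T, ◇¬r ∧ ◇q is F. ✓
5: r is F, ◇¬r ∧ ◇q is F. ✗
6: r is T, ◇¬r ∧ ◇q is F. ✓
7: r is T, ◇¬r ∧ ◇q is F. ✓
8: r is T, ◇¬r ∧ ◇q is T. ✓

{1, 2, 3, 4, 6, 7, 8}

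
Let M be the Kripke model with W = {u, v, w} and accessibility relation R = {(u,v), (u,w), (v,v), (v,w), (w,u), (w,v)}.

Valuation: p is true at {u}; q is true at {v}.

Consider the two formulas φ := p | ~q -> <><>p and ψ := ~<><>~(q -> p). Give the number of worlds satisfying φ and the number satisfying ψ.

For p | ~q -> <><>p:
u: p | ~q is T, <><>p is T. ✓
v: p | ~q is F, <><>p is T. ✓
w: p | ~q is T, <><>p is F. ✗
— 2 worlds.
For ~<><>~(q -> p):
u: <><>~(q -> p) is T. ✗
v: <><>~(q -> p) is T. ✗
w: <><>~(q -> p) is T. ✗
— 0 worlds.

2 and 0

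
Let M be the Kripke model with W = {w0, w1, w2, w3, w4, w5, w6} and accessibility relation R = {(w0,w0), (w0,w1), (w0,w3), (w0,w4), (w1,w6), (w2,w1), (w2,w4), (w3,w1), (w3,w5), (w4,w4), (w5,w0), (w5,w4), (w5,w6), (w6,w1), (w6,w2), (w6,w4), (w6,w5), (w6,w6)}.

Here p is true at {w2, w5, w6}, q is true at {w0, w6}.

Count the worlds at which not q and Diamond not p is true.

w0: not q is F, Diamond not p is T. ✗
w1: not q is T, Diamond not p is F. ✗
w2: not q is T, Diamond not p is T. ✓
w3: not q is T, Diamond not p is T. ✓
w4: not q is T, Diamond not p is T. ✓
w5: not q is T, Diamond not p is T. ✓
w6: not q is F, Diamond not p is T. ✗
Satisfying worlds: {w2, w3, w4, w5}.

4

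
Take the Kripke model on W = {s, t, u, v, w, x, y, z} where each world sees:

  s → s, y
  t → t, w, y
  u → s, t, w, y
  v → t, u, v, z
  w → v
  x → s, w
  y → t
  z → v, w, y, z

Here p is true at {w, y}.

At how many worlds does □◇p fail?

7

s: successors {s, y}; ◇p there: s:T, y:F. ✗
t: successors {t, w, y}; ◇p there: t:T, w:F, y:F. ✗
u: successors {s, t, w, y}; ◇p there: s:T, t:T, w:F, y:F. ✗
v: successors {t, u, v, z}; ◇p there: t:T, u:T, v:F, z:T. ✗
w: successors {v}; ◇p there: v:F. ✗
x: successors {s, w}; ◇p there: s:T, w:F. ✗
y: successors {t}; ◇p there: t:T. ✓
z: successors {v, w, y, z}; ◇p there: v:F, w:F, y:F, z:T. ✗
Satisfying worlds: {y}.
So □◇p fails at the other 7 worlds.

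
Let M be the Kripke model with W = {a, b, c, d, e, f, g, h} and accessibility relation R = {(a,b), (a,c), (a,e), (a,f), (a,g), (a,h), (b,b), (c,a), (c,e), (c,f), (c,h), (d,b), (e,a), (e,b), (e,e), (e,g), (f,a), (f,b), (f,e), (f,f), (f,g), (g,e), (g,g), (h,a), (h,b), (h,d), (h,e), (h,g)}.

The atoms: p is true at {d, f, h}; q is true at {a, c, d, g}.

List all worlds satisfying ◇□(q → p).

a: successors {b, c, e, f, g, h}; □(q → p) there: b:T, c:F, e:F, f:F, g:F, h:F. ✓
b: successors {b}; □(q → p) there: b:T. ✓
c: successors {a, e, f, h}; □(q → p) there: a:F, e:F, f:F, h:F. ✗
d: successors {b}; □(q → p) there: b:T. ✓
e: successors {a, b, e, g}; □(q → p) there: a:F, b:T, e:F, g:F. ✓
f: successors {a, b, e, f, g}; □(q → p) there: a:F, b:T, e:F, f:F, g:F. ✓
g: successors {e, g}; □(q → p) there: e:F, g:F. ✗
h: successors {a, b, d, e, g}; □(q → p) there: a:F, b:T, d:T, e:F, g:F. ✓

{a, b, d, e, f, h}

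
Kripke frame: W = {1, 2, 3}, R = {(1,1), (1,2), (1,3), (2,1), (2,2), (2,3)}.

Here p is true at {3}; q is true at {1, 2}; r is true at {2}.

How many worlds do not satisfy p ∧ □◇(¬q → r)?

2

1: p is F, □◇(¬q → r) is F. ✗
2: p is F, □◇(¬q → r) is F. ✗
3: p is T, □◇(¬q → r) is T. ✓
Satisfying worlds: {3}.
So p ∧ □◇(¬q → r) fails at the other 2 worlds.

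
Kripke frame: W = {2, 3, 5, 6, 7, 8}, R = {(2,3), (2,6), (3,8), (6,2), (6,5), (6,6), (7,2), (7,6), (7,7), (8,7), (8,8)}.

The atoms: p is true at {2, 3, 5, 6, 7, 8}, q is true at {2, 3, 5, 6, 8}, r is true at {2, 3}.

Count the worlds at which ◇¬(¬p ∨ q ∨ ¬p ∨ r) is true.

2

2: successors {3, 6}; ¬(¬p ∨ q ∨ ¬p ∨ r) there: 3:F, 6:F. ✗
3: successors {8}; ¬(¬p ∨ q ∨ ¬p ∨ r) there: 8:F. ✗
5: no successors, so ◇¬(¬p ∨ q ∨ ¬p ∨ r) fails. ✗
6: successors {2, 5, 6}; ¬(¬p ∨ q ∨ ¬p ∨ r) there: 2:F, 5:F, 6:F. ✗
7: successors {2, 6, 7}; ¬(¬p ∨ q ∨ ¬p ∨ r) there: 2:F, 6:F, 7:T. ✓
8: successors {7, 8}; ¬(¬p ∨ q ∨ ¬p ∨ r) there: 7:T, 8:F. ✓
Satisfying worlds: {7, 8}.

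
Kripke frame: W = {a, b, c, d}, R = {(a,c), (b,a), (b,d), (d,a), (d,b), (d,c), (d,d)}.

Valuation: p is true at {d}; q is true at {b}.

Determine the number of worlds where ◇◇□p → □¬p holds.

2

a: ◇◇□p is F, □¬p is T. ✓
b: ◇◇□p is T, □¬p is F. ✗
c: ◇◇□p is F, □¬p is T. ✓
d: ◇◇□p is T, □¬p is F. ✗
Satisfying worlds: {a, c}.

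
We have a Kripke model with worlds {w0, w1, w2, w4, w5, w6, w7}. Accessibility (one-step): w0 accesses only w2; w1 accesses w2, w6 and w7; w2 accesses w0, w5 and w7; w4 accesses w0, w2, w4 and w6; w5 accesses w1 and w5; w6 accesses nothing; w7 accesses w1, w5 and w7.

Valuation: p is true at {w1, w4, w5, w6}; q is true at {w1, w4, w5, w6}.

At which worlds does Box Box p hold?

w0: successors {w2}; Box p there: w2:F. ✗
w1: successors {w2, w6, w7}; Box p there: w2:F, w6:T, w7:F. ✗
w2: successors {w0, w5, w7}; Box p there: w0:F, w5:T, w7:F. ✗
w4: successors {w0, w2, w4, w6}; Box p there: w0:F, w2:F, w4:F, w6:T. ✗
w5: successors {w1, w5}; Box p there: w1:F, w5:T. ✗
w6: no successors, so Box Box p holds vacuously. ✓
w7: successors {w1, w5, w7}; Box p there: w1:F, w5:T, w7:F. ✗

{w6}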